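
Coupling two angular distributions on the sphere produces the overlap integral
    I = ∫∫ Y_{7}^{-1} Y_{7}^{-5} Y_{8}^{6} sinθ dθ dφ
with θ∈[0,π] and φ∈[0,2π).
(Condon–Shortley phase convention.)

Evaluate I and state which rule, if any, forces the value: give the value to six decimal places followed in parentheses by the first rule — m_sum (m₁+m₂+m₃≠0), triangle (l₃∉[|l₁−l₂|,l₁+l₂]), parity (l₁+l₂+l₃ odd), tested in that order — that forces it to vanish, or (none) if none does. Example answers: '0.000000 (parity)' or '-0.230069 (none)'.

-0.034738 (none)

Checks pass: Σm=0; 22 even; l₃=8∈[0,14].
(2·7+1)(2·7+1)(2·8+1) = 3825
Δ: 6! 8! 8! / 23! → 1/22086194130
sum: t=0:+1/18289152000 t=1:−1/248832000 t=2:+1/24883200 t=3:−1/11943936 t=4:+1/24883200 t=5:−1/248832000 t=6:+1/18289152000 = -11/975421440
3j²(7 7 8; 0 0 0) = Δ·Π!·Σ² = 1750/289731  (sign -1)
sum: t=0:+1/41803776000 t=1:−1/3048192000 t=2:+1/2786918400 = 1/18289152000
3j²(7 7 8; -1 -5 6) = Δ·Π!·Σ² = 512/780045  (sign +1)
combine: 4πI² = 3825·1750/289731·512/780045 = 640000/42204149
take √, sign -1: I = -0.03473821
No selection rule forces the value: the integral is nonzero (none).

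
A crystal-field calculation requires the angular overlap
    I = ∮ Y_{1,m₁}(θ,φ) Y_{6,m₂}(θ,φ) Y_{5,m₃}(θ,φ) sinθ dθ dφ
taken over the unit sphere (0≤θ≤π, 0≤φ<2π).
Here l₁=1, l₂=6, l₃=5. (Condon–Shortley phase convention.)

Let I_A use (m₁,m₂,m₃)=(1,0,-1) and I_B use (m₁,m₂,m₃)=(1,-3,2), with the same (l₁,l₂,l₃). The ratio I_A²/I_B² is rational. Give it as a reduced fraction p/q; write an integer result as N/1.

5/12

Same 1,6,5: normalisation and zero-m 3j drop out of the ratio.
A: Δ: 2! 0! 10! / 13! → 1/858; sum: t=0:+1/34560 = 1/34560; 3j²(1 6 5; 1 0 -1) = Δ·Π!·Σ² = 5/286  (sign +1)
B: Δ: 2! 0! 10! / 13! → 1/858; sum: t=0:+1/60480 = 1/60480; 3j²(1 6 5; 1 -3 2) = Δ·Π!·Σ² = 6/143  (sign -1)
I_A²/I_B² = (5/286)/(6/143) = 5/12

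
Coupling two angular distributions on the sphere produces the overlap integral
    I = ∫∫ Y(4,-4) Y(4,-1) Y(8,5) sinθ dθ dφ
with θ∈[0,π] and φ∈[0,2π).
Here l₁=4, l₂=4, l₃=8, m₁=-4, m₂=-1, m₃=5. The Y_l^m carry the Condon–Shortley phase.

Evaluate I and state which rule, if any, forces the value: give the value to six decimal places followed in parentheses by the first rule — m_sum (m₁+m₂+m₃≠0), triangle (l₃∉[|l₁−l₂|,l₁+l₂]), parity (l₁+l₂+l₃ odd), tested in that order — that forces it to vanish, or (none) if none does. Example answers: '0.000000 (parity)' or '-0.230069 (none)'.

-0.120149 (none)

m-sum 0 ✓  L=16 even ✓  0≤8≤8 ✓
Π(2lᵢ+1) = 9×9×17 = 1377
triangle coeff Δ(4,4,8) = 1/218790
Σ_t [0,0]: t=0:+1/331776 = 1/331776
(3j)²=490/21879 [(4 4 8; 0 0 0)], sign=+1
Σ_t [0,0]: t=0:+1/29030400 = 1/29030400
(3j)²=1/170 [(4 4 8; -4 -1 5)], sign=-1
⇒ 4πI² = 441/2431
I = (-1)√(441/2431/(4π)) = -0.12014948
No selection rule forces the value: the integral is nonzero (none).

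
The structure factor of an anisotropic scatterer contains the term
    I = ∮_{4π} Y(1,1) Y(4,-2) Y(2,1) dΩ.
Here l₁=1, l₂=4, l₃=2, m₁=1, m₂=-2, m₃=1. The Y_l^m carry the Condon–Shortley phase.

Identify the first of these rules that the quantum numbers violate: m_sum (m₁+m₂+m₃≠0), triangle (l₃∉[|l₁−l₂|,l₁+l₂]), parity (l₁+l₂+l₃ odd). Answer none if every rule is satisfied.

triangle

Σmᵢ = 0  ✓
l₃∈[|l₁−l₂|,l₁+l₂]=[3,5] required, l₃=2 fails  ✗
Σlᵢ = 7 ⇒ odd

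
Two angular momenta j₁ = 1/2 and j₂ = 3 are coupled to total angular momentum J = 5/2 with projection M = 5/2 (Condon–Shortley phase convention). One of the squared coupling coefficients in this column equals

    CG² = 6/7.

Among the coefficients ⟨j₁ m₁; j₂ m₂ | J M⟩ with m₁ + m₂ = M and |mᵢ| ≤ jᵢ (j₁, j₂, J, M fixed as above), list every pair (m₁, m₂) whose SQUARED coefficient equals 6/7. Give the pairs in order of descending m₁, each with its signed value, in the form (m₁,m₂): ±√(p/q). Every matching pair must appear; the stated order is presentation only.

(-1/2,3): −√(6/7)

Admissible pairs with m₁+m₂ = M = 5/2: (-1/2,3), (1/2,2)
  (m₁,m₂)=(1/2,2): CG² = 1/7, CG = +√(1/7)
  (m₁,m₂)=(-1/2,3): CG² = 6/7, CG = −√(6/7)   ← matches the target
Pairs with CG² = 6/7: (-1/2,3): −√(6/7)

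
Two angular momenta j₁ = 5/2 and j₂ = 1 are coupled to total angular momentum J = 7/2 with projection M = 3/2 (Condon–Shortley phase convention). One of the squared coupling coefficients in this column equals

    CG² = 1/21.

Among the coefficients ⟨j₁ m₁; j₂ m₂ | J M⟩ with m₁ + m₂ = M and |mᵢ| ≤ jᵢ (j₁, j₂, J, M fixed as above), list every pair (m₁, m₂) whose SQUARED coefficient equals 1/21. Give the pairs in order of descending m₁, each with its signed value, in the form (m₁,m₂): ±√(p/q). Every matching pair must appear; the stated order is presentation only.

Admissible pairs with m₁+m₂ = M = 3/2: (1/2,1), (3/2,0), (5/2,-1)
  (m₁,m₂)=(5/2,-1): CG² = 1/21, CG = +√(1/21)   ← matches the target
  (m₁,m₂)=(3/2,0): CG² = 10/21, CG = +√(10/21)
  (m₁,m₂)=(1/2,1): CG² = 10/21, CG = +√(10/21)
Pairs with CG² = 1/21: (5/2,-1): +√(1/21)

(5/2,-1): +√(1/21)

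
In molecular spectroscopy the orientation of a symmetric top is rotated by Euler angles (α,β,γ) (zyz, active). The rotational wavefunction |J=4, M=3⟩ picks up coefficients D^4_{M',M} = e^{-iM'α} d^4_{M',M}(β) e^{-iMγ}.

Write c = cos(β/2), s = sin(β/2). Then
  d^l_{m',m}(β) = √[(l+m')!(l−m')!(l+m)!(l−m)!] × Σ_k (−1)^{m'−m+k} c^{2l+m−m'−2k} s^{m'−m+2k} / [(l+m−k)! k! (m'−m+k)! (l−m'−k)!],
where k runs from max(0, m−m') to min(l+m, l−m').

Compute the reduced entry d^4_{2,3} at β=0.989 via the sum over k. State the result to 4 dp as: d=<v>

d=0.0929

d^4_{2,3}(β=0.9890) via the finite sum:
Half-angle: c=0.880206, s=0.474592. N=√(720·2·5040·1)=2693.993318
Admissible k: 1..2 (factorial args all ≥0)
  k=1: (−1)^0·2693.9933/(720)·0.8802^7·0.4746^1 = +0.726900
  k=2: (−1)^1·2693.9933/(240)·0.8802^5·0.4746^3 = -0.633968
d^4_{2,3}(0.9890) = +0.726900 -0.633968 = +0.092932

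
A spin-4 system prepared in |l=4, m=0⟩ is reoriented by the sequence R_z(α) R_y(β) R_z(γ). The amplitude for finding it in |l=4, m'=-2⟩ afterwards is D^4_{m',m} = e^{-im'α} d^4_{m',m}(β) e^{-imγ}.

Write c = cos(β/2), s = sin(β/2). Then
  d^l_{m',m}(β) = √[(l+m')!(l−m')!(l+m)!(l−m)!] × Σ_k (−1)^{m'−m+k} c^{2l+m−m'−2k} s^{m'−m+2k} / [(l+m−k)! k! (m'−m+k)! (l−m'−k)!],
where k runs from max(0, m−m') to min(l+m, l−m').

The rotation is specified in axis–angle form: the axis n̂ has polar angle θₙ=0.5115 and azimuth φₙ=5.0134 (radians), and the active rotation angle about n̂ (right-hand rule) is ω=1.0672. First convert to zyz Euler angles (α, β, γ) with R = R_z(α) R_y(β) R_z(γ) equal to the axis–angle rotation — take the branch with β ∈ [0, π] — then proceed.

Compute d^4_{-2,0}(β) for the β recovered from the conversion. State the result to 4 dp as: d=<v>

Axis–angle → zyz. n̂ = (sinθₙcosφₙ, sinθₙsinφₙ, cosθₙ) = (+0.145126, -0.467477, +0.872011), ω = 1.0672.
R = I cosω + sinω [n̂]ₓ + (1−cosω) n̂n̂ᵀ gives
  R = [+0.493476, -0.798857, -0.343961; +0.728650, +0.595653, -0.338033; +0.474921, -0.083816, +0.876028]
β = atan2(√(R₁₃²+R₂₃²), R₃₃) = 0.503234; α = atan2(R₂₃, R₁₃) mod 2π = 3.918299; γ = atan2(R₃₂, −R₃₁) mod 2π = 3.316277
d^4_{-2,0}(β=0.5032) via the finite sum:
Half-angle: c=0.968511, s=0.248970. N=√(2·720·24·24)=910.735966
k∈{2,3,4} keeps every argument non-negative
  k=2: (−1)^0·910.7360/(96)·0.9685^6·0.2490^2 = +0.485337
  k=3: (−1)^1·910.7360/(36)·0.9685^4·0.2490^4 = -0.085526
  k=4: (−1)^2·910.7360/(96)·0.9685^2·0.2490^6 = +0.002119
d^4_{-2,0}(0.5032) = +0.485337 -0.085526 +0.002119 = +0.401931

d=0.4019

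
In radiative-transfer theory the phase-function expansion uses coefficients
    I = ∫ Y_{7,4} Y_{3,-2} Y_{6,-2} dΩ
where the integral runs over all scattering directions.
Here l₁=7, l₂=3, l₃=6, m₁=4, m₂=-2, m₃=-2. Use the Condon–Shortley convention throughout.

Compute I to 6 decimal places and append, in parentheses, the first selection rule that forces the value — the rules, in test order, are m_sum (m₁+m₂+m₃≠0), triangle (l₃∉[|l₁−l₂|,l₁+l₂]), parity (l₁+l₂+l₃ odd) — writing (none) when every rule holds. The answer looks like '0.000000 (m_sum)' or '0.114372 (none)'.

Checks pass: Σm=0; 16 even; l₃=6∈[4,10].
(2·7+1)(2·3+1)(2·6+1) = 1365
Δ: 4! 10! 2! / 17! → 1/2042040
sum: t=1:−1/207360 t=2:+1/57600 t=3:−1/207360 = 1/129600
3j²(7 3 6; 0 0 0) = Δ·Π!·Σ² = 168/12155  (sign +1)
sum: t=0:+1/725760 t=1:−1/967680 = 1/2903040
3j²(7 3 6; 4 -2 -2) = Δ·Π!·Σ² = 5/3094  (sign +1)
combine: 4πI² = 1365·168/12155·5/3094 = 1260/41327
take √, sign +1: I = 0.04925648
No selection rule forces the value: the integral is nonzero (none).

0.049256 (none)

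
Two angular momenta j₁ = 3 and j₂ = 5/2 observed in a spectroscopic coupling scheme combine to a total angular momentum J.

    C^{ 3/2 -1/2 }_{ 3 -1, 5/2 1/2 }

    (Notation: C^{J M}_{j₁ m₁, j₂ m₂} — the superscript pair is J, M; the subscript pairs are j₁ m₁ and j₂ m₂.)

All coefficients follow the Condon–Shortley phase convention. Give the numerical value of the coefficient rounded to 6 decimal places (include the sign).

triangle: 4!×2!×1!/8! = 48/40320
(j±m)!: 2!×4!×3!×2!×1!×2! = 1152
prefactor² = (2J+1)×Δ×N² = 192/35
  k=2: +1/(2!×2!×2!×1!×0!×0!) = 1/8
  k=3: −1/(3!×1!×1!×0!×1!×1!) = -1/6
Σ = -1/24  ⇒  CG² = 192/35×(-1/24)² = 1/105
CG = −√(1/105) = -0.097590

-0.097590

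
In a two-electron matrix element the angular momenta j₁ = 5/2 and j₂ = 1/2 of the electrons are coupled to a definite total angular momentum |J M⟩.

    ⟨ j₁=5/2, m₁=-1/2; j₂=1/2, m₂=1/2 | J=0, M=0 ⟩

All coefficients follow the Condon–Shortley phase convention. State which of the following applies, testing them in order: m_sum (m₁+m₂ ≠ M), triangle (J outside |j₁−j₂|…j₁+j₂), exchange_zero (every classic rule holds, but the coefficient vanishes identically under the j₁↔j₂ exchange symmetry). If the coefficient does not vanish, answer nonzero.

m-sum: m₁+m₂ = -1/2+1/2 = 0, M = 0  ✓
triangle: need |j₁−j₂| ≤ J ≤ j₁+j₂, i.e. J ∈ [2, 3]; J = 0 is outside ✗ ⇒ coefficient is 0

triangle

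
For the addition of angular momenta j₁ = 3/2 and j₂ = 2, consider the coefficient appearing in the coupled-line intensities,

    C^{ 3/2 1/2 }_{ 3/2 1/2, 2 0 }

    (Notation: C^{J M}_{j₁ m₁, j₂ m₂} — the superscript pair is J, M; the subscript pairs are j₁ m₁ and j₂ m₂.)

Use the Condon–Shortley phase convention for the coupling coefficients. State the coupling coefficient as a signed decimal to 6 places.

−√(1/5) = -0.447214

triangle: 2!×1!×2!/6! = 4/720
(j±m)!: 2!×1!×2!×2!×2!×1! = 16
prefactor² = (2J+1)×Δ×N² = 16/45
  k=0: +1/(0!×2!×1!×2!×0!×0!) = 1/4
  k=1: −1/(1!×1!×0!×1!×1!×1!) = -1
Σ = -3/4  ⇒  CG² = 16/45×(-3/4)² = 1/5
CG = −√(1/5) = -0.447214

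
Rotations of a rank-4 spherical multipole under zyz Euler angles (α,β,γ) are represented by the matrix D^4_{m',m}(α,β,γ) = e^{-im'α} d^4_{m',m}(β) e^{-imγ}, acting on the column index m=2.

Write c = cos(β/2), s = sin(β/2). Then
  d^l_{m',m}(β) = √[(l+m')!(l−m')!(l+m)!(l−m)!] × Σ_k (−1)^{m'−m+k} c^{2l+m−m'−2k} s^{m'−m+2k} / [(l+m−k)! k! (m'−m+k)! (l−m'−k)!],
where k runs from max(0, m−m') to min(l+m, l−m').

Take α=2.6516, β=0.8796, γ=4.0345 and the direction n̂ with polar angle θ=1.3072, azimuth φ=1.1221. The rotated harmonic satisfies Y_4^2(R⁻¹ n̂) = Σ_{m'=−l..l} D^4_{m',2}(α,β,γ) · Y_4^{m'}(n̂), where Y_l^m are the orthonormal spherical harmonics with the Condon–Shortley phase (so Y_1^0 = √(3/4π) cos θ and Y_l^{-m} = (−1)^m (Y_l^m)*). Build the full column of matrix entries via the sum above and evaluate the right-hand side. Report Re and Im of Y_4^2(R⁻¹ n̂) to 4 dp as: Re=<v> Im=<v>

Need the full column D^4_{m',2} for m'=−4..4 at α=2.6516, β=0.8796, γ=4.0345.
cos(β/2)=0.904837, sin(β/2)=0.425759
d^4_{-4,2}: single k=6 term ⇒ +0.025805;  D = -0.021236+0.014660i
d^4_{-3,2}: k∈[5..6] ⇒ +0.116336 -0.008586 = +0.107750;  D = +0.107048-0.012278i
d^4_{-2,2}: k∈[4..6] ⇒ +0.330389 -0.058520 +0.001080 = +0.272949;  D = -0.253902-0.100175i
d^4_{-1,2}: k∈[3..5] ⇒ +0.661998 -0.219854 +0.009735 = +0.451879;  D = +0.292837+0.344153i
d^4_{0,2}: k∈[2..4] ⇒ +0.943777 -0.557217 +0.046264 = +0.432824;  D = -0.092350-0.422857i
d^4_{1,2}: k∈[1..3] ⇒ +0.896998 -0.992996 +0.146569 = +0.050571;  D = -0.013731+0.048671i
d^4_{2,2}: k∈[0..2] ⇒ +0.449327 -1.193794 +0.330389 = -0.414079;  D = -0.286755+0.298719i
d^4_{3,2}: k∈[0..1] ⇒ -0.791078 +0.525444 = -0.265634;  D = +0.252495-0.082509i
d^4_{4,2}: single k=0 term ⇒ +0.526414;  D = +0.518451+0.091215i
Y_4^{m'}(θ=1.3072,φ=1.1221) and Σ D·Y over m':
  (-0.0212+0.0147i)·(-0.0854+0.3749i)  (+0.1070-0.0123i)·(-0.2861+0.0654i)  (-0.2539-0.1002i)·(+0.1020+0.1279i)  (+0.2928+0.3442i)·(-0.1303+0.2707i)  (-0.0923-0.4229i)·(+0.1190+0.0000i)  (-0.0137+0.0487i)·(+0.1303+0.2707i)  (-0.2868+0.2987i)·(+0.1020-0.1279i)  (+0.2525-0.0825i)·(+0.2861+0.0654i)  (+0.5185+0.0912i)·(-0.0854-0.3749i)
Y_4^2(R⁻¹ n̂) = -0.127395-0.196739i

Re=-0.1274 Im=-0.1967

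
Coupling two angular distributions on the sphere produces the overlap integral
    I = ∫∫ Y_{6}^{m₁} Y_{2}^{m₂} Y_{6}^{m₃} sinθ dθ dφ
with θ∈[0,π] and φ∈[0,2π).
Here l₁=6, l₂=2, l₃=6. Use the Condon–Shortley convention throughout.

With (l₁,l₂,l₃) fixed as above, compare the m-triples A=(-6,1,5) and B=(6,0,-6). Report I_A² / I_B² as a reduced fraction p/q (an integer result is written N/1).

1/2

Same 6,2,6: normalisation and zero-m 3j drop out of the ratio.
A: Δ: 2! 10! 2! / 15! → 1/90090; sum: t=2:+1/7257600 = 1/7257600; 3j²(6 2 6; -6 1 5) = Δ·Π!·Σ² = 11/455  (sign -1)
B: Δ: 2! 10! 2! / 15! → 1/90090; sum: t=0:+1/14515200 = 1/14515200; 3j²(6 2 6; 6 0 -6) = Δ·Π!·Σ² = 22/455  (sign +1)
I_A²/I_B² = (11/455)/(22/455) = 1/2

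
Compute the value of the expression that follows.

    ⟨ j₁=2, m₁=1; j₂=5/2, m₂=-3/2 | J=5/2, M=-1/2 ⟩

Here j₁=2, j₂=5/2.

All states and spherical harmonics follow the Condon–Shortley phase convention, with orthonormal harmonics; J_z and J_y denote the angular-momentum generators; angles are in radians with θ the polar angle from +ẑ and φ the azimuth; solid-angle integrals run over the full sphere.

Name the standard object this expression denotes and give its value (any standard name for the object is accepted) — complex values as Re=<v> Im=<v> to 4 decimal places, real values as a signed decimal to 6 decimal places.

This is a Clebsch–Gordan (vector-coupling) coefficient.
j₁+j₂−J=2  J+j₁−j₂=2  J−j₁+j₂=3  j₁+j₂+J+1=8
(j₁±m₁, j₂±m₂, J±M) = (3,1,1,4,2,3)
P² = 216/35
sum k=0..1:
  [0] +1/4 = 1/4
  [1] −1/12 = -1/12
S = 1/6
C² = P²·S² = 6/35 ; C = +0.414039

Clebsch–Gordan coefficient, +√(6/35) ≈ +0.414039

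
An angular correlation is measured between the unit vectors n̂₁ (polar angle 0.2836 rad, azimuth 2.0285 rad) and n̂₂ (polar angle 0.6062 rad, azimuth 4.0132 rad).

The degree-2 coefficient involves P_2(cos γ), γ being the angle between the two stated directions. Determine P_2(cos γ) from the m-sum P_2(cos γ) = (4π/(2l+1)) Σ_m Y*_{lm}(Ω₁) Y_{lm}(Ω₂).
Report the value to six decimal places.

0.288161

Term-by-term m-sum for l=2 (normalisation 4π/5 = 2.513274):
  [-2]  conj(Y_{2,-2})(Ω₁) = -0.018432-0.023977i ; Y_{2,-2}(Ω₂) = -0.021513-0.123531i ; Δ = -0.002565+0.002793i
  [-1]  conj(Y_{2,-1})(Ω₁) = -0.091707+0.186173i ; Y_{2,-1}(Ω₂) = -0.232809+0.276856i ; Δ = -0.030193-0.068732i
  [+0]  conj(Y_{2,0})(Ω₁) = +0.556702-0.000000i ; Y_{2,0}(Ω₂) = +0.323642+0.000000i ; Δ = +0.180172+0.000000i
  [+1]  conj(Y_{2,1})(Ω₁) = +0.091707+0.186173i ; Y_{2,1}(Ω₂) = +0.232809+0.276856i ; Δ = -0.030193+0.068732i
  [+2]  conj(Y_{2,2})(Ω₁) = -0.018432+0.023977i ; Y_{2,2}(Ω₂) = -0.021513+0.123531i ; Δ = -0.002565-0.002793i
Accumulated sum +0.114656-0.000000i; after 4π/(2l+1) scaling, +0.288161-0.000000i ⇒ P_2 = 0.288161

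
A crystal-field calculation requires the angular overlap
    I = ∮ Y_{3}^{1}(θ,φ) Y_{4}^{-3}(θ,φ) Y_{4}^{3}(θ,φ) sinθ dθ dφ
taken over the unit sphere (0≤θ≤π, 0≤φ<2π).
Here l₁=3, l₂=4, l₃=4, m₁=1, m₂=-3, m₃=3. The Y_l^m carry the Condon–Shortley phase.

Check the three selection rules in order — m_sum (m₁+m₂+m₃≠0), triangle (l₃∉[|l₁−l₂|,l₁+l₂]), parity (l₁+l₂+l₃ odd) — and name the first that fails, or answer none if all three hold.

m_sum

azimuthal sum: 1 − 3 + 3 = 1  ✗
1 ≤ 4 ≤ 7 (triangle on l)
L = 3 + 4 + 4 = 11 (odd)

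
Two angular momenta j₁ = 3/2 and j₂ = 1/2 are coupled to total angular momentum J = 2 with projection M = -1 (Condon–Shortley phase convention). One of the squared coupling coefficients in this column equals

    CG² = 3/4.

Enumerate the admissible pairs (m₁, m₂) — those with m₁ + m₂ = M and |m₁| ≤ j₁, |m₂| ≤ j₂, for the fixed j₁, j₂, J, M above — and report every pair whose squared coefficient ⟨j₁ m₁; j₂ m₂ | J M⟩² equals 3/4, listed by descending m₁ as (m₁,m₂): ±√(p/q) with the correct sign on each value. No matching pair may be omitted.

(-1/2,-1/2): +√(3/4)

Admissible pairs with m₁+m₂ = M = -1: (-3/2,1/2), (-1/2,-1/2)
  (m₁,m₂)=(-1/2,-1/2): CG² = 3/4, CG = +√(3/4)   ← matches the target
  (m₁,m₂)=(-3/2,1/2): CG² = 1/4, CG = +√(1/4)
Pairs with CG² = 3/4: (-1/2,-1/2): +√(3/4)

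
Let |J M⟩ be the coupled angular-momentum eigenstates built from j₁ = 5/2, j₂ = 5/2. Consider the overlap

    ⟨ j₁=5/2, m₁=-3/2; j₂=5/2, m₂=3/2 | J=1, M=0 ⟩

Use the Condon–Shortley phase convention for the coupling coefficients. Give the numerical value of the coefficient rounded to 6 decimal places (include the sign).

triangle: 4!*1!*1!/7! = 24/5040
(j±m)!: 1!*4!*4!*1!*1!*1! = 576
prefactor² = (2J+1)*Δ*N² = 288/35
  k=3: −1/(3!*1!*1!*1!*0!*0!) = -1/6
  k=4: +1/(4!*0!*0!*0!*1!*1!) = 1/24
Σ = -1/8  ⇒  CG² = 288/35*(-1/8)² = 9/70
CG = −√(9/70) = -0.358569

−√(9/70) = -0.358569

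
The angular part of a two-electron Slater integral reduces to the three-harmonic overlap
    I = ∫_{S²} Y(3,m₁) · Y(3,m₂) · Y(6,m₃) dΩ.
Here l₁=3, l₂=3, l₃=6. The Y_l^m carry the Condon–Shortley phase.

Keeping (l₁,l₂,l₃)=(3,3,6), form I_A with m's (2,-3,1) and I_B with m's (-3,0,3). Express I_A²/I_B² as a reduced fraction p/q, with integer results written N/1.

l's match ⇒ only the (l;m) 3-j factors differ between A and B.
A: triangle coeff Δ(3,3,6) = 1/12012; Σ_t [0,0]: t=0:+1/86400 = 1/86400; (3j)²=1/1716 [(3 3 6; 2 -3 1)], sign=-1
B: triangle coeff Δ(3,3,6) = 1/12012; Σ_t [0,0]: t=0:+1/25920 = 1/25920; (3j)²=1/143 [(3 3 6; -3 0 3)], sign=-1
I_A²/I_B² = (1/1716)/(1/143) = 1/12

1/12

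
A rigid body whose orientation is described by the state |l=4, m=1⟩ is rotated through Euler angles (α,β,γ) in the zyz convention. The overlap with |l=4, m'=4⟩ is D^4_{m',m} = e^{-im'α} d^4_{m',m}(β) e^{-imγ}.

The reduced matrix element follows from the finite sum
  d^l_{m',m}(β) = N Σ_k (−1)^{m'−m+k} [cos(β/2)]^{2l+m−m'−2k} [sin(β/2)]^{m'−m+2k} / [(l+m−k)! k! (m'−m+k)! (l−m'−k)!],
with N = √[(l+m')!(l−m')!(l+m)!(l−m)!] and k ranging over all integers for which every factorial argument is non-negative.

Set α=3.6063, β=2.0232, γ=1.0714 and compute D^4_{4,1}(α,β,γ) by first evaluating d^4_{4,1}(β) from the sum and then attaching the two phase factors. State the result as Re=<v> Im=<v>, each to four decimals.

Re=0.1873 Im=0.0402

First d^4_{4,1}(β=2.0232), then the phase factors e^{-i(4)α} and e^{-i(1)γ}:
Half-angle: c=0.530505, s=0.847682. N=√(40320·1·120·6)=5387.986637
Admissible k: 0..0 (factorial args all ≥0)
  k=0: (−1)^3·5387.9866/(720)·0.5305^5·0.8477^3 = -0.191532
d^4_{4,1}(2.0232) = -0.191532
Phases: e^{-i·(4)·3.6063}=-0.284067-0.958804i, e^{-i·(1)·1.0714}=+0.478896-0.877872i ⇒ D=+0.187269+0.040182i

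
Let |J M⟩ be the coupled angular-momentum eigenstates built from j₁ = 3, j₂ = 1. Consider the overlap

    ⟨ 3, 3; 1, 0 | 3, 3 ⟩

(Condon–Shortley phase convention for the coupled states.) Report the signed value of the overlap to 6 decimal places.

+√(3/4) ≈ +0.866025

triangle: 1!*5!*1!/8! = 120/40320
(j±m)!: 6!*0!*1!*1!*6!*0! = 518400
prefactor² = (2J+1)*Δ*N² = 10800
  k=0: +1/(0!*1!*0!*1!*5!*0!) = 1/120
Σ = 1/120  ⇒  CG² = 10800*(1/120)² = 3/4
CG = +√(3/4) = +0.866025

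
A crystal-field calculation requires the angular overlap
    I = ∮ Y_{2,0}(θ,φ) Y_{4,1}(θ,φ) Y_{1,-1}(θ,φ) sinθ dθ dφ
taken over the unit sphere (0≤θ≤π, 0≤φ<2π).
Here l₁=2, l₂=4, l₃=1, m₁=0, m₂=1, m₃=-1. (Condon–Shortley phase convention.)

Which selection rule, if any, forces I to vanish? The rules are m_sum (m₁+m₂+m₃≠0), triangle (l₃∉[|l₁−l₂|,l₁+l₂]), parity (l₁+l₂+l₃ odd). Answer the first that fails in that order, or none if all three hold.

triangle

azimuthal sum: 0 + 1 − 1 = 0  ✓
l₃ must lie in [2,6]; have l₃=1  ✗
L = 2 + 4 + 1 = 7 (odd)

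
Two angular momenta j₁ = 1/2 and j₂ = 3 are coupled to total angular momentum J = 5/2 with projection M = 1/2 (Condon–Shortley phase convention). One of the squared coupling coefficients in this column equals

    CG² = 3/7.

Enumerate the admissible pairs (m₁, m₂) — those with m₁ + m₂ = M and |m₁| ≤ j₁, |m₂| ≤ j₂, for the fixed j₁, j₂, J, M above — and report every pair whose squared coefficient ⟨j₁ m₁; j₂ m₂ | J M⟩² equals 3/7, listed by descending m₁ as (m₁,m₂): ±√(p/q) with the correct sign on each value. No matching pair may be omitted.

Admissible pairs with m₁+m₂ = M = 1/2: (-1/2,1), (1/2,0)
  (m₁,m₂)=(1/2,0): CG² = 3/7, CG = +√(3/7)   ← matches the target
  (m₁,m₂)=(-1/2,1): CG² = 4/7, CG = −√(4/7)
Pairs with CG² = 3/7: (1/2,0): +√(3/7)

(1/2,0): +√(3/7)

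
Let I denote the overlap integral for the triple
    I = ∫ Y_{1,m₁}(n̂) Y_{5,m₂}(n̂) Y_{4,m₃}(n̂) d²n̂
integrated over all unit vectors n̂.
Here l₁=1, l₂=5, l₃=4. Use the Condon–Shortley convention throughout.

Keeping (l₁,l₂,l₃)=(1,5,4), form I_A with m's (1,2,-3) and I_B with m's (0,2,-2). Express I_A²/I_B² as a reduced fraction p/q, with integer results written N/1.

l's match ⇒ only the (l;m) 3-j factors differ between A and B.
A: triangle coeff Δ(1,5,4) = 1/495; Σ_t [0,0]: t=0:+1/10080 = 1/10080; (3j)²=1/165 [(1 5 4; 1 2 -3)], sign=-1
B: triangle coeff Δ(1,5,4) = 1/495; Σ_t [1,1]: t=1:−1/1440 = -1/1440; (3j)²=7/165 [(1 5 4; 0 2 -2)], sign=-1
I_A²/I_B² = (1/165)/(7/165) = 1/7

1/7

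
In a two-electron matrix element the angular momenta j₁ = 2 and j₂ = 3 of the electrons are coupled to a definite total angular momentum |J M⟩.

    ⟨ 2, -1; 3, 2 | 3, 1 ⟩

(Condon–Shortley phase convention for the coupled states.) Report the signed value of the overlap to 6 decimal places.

triangle: 2!×2!×4!/9! = 96/362880
(j±m)!: 1!×3!×5!×1!×4!×2! = 34560
prefactor² = (2J+1)×Δ×N² = 64
  k=1: −1/(1!×1!×2!×4!×0!×0!) = -1/48
  k=2: +1/(2!×0!×1!×3!×1!×1!) = 1/12
Σ = 1/16  ⇒  CG² = 64×(1/16)² = 1/4
CG = +√(1/4) = +0.500000

+0.500000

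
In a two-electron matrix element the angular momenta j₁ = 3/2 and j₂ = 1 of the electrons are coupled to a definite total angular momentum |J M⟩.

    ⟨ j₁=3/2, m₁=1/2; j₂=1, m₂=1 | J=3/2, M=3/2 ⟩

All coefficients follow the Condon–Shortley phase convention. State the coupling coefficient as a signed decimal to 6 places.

-0.632456  (= −√(2/5))

triangle: 1!·2!·1!/5! = 2/120
(j±m)!: 2!·1!·2!·0!·3!·0! = 24
prefactor² = (2J+1)·Δ·N² = 8/5
  k=1: −1/(1!·0!·0!·1!·2!·0!) = -1/2
Σ = -1/2  ⇒  CG² = 8/5·(-1/2)² = 2/5
CG = −√(2/5) = -0.632456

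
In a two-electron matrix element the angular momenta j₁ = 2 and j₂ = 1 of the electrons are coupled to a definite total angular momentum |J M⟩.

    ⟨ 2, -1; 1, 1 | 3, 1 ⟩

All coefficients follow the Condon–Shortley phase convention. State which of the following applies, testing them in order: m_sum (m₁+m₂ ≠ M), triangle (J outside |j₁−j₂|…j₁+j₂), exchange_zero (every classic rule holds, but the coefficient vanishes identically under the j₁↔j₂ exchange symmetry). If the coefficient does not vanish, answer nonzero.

m-sum: m₁+m₂ = -1+1 = 0, M = 1  ✗ ⇒ coefficient is 0

m_sum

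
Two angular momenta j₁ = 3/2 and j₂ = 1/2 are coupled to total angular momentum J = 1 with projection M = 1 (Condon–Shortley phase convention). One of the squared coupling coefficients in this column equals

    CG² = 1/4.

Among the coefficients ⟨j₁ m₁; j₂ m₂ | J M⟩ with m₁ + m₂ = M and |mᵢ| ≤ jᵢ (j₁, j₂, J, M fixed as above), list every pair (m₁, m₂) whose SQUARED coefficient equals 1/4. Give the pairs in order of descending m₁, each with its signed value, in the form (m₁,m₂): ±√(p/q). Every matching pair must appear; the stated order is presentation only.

(1/2,1/2): −√(1/4)

Admissible pairs with m₁+m₂ = M = 1: (1/2,1/2), (3/2,-1/2)
  (m₁,m₂)=(3/2,-1/2): CG² = 3/4, CG = +√(3/4)
  (m₁,m₂)=(1/2,1/2): CG² = 1/4, CG = −√(1/4)   ← matches the target
Pairs with CG² = 1/4: (1/2,1/2): −√(1/4)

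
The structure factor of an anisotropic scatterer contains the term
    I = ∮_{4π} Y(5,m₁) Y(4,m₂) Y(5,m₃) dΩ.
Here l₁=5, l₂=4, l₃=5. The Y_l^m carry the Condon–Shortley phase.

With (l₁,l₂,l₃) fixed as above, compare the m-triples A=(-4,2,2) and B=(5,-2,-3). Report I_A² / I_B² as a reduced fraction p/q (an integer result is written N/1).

5/12

l's match ⇒ only the (l;m) 3-j factors differ between A and B.
A: triangle coeff Δ(5,4,5) = 1/3153150; Σ_t [3,4]: t=3:−1/25920 t=4:+1/11520 = 1/20736; (3j)²=5/429 [(5 4 5; -4 2 2)], sign=-1
B: triangle coeff Δ(5,4,5) = 1/3153150; Σ_t [0,0]: t=0:+1/69120 = 1/69120; (3j)²=4/143 [(5 4 5; 5 -2 -3)], sign=+1
I_A²/I_B² = (5/429)/(4/143) = 5/12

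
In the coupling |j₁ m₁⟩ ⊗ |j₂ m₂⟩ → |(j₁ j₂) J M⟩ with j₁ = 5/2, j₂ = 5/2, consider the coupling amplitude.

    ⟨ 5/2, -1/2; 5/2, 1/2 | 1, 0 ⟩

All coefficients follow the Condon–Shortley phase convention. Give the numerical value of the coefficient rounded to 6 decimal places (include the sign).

+0.119523  (= +√(1/70))

triangle: 4!×1!×1!/7! = 24/5040
(j±m)!: 2!×3!×3!×2!×1!×1! = 144
prefactor² = (2J+1)×Δ×N² = 72/35
  k=2: +1/(2!×2!×1!×1!×0!×0!) = 1/4
  k=3: −1/(3!×1!×0!×0!×1!×1!) = -1/6
Σ = 1/12  ⇒  CG² = 72/35×(1/12)² = 1/70
CG = +√(1/70) = +0.119523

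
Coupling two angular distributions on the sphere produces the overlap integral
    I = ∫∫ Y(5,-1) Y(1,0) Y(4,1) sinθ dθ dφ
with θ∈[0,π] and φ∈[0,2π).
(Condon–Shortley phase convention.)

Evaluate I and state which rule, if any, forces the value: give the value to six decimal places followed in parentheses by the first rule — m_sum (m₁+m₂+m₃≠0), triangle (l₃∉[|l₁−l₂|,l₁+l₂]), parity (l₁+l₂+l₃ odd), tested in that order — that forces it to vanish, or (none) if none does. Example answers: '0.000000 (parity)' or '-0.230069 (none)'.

-0.240571 (none)

Rules hold: Σm=0, L=10 even, 4≤4≤6.
N = 11·3·9 = 297
Δ = 2!·8!·0!/11! = 1/495
Racah Σ t=1..1: t=1:−1/576 = -1/576
⇒ 3j(5 1 4; 0 0 0)² = 5/99, sgn -1
Racah Σ t=1..1: t=1:−1/720 = -1/720
⇒ 3j(5 1 4; -1 0 1)² = 8/165, sgn +1
4πI² = N·(3j₀)²·(3jₘ)² = 8/11
I = -1·√(0.727273/4π) = -0.24057125
No selection rule forces the value: the integral is nonzero (none).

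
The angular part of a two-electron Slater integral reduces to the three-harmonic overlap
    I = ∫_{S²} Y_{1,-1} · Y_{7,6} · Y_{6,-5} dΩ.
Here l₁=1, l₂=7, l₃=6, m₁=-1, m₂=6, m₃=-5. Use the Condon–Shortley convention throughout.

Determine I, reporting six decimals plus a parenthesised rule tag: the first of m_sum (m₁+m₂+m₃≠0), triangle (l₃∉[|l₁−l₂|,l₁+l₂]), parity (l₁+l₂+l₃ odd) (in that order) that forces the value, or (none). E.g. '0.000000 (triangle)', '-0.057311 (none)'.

0.309019 (none)

Rules hold: Σm=0, L=14 even, 6≤6≤8.
N = 3·15·13 = 585
Δ = 2!·0!·12!/15! = 1/1365
Racah Σ t=1..1: t=1:−1/518400 = -1/518400
⇒ 3j(1 7 6; 0 0 0)² = 7/195, sgn -1
Racah Σ t=2..2: t=2:+1/79833600 = 1/79833600
⇒ 3j(1 7 6; -1 6 -5)² = 2/35, sgn -1
4πI² = N·(3j₀)²·(3jₘ)² = 6/5
I = +1·√(1.2/4π) = 0.30901936
No selection rule forces the value: the integral is nonzero (none).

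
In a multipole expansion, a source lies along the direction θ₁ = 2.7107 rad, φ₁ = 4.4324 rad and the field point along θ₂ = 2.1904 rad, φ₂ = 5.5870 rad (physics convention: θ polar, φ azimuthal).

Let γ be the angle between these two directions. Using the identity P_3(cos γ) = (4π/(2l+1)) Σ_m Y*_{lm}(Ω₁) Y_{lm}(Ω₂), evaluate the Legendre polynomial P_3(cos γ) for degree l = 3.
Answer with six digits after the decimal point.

-0.262112

Summing Y*_{l m}(θ₁,φ₁)·Y_{l m}(θ₂,φ₂) over m ∈ [−3, 3]; prefactor 4π/(2·3+1) = 1.795196:
  m=-3: (0.02264 + 0.02029j) × (-0.11142 + 0.19561j) = -0.00649 + 0.00217j  (running Σ = -0.00649 + 0.00217j)
  m=-2: (0.13725 - 0.08605j) × (-0.06981 - 0.38710j) = -0.04289 - 0.04712j  (running Σ = -0.04938 - 0.04496j)
  m=-1: (-0.11667 - 0.40576j) × (0.13852 + 0.11577j) = 0.03081 - 0.06971j  (running Σ = -0.01857 - 0.11467j)
  m=0: (-0.38237 + 0.00000j) × (0.28473 + 0.00000j) = -0.10887 + 0.00000j  (running Σ = -0.12744 - 0.11467j)
  m=1: (0.11667 - 0.40576j) × (-0.13852 + 0.11577j) = 0.03081 + 0.06971j  (running Σ = -0.09663 - 0.04496j)
  m=2: (0.13725 + 0.08605j) × (-0.06981 + 0.38710j) = -0.04289 + 0.04712j  (running Σ = -0.13952 + 0.00217j)
  m=3: (-0.02264 + 0.02029j) × (0.11142 + 0.19561j) = -0.00649 - 0.00217j  (running Σ = -0.14601 + 0.00000j)
Total Σ_m = -0.14601 + 0.00000j. Multiply by 1.795196: -0.26211 + 0.00000j. P_3(cos γ) = -0.262112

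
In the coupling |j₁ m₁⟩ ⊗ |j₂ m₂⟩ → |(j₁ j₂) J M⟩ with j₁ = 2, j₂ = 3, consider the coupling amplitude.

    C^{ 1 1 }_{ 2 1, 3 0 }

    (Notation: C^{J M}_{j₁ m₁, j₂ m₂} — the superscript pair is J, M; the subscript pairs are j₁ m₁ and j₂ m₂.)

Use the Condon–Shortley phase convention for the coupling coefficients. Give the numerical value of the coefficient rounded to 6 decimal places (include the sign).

-0.292770  (= −√(3/35))

triangle: 4!·0!·2!/7! = 48/5040
(j±m)!: 3!·1!·3!·3!·2!·0! = 432
prefactor² = (2J+1)·Δ·N² = 432/35
  k=1: −1/(1!·3!·0!·2!·0!·0!) = -1/12
Σ = -1/12  ⇒  CG² = 432/35·(-1/12)² = 3/35
CG = −√(3/35) = -0.292770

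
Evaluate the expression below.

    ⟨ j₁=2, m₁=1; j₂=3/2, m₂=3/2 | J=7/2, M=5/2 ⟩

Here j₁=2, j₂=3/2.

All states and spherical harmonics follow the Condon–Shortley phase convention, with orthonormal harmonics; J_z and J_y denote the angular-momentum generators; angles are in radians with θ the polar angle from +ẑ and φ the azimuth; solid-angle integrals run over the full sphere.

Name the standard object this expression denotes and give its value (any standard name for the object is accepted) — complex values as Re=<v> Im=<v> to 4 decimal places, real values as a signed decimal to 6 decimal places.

This is a Clebsch–Gordan (vector-coupling) coefficient.
j₁+j₂−J=0  J+j₁−j₂=4  J−j₁+j₂=3  j₁+j₂+J+1=8
(j₁±m₁, j₂±m₂, J±M) = (3,1,3,0,6,1)
P² = 5184/7
sum k=0..0:
  [0] +1/36 = 1/36
S = 1/36
C² = P²·S² = 4/7 ; C = +0.755929

Clebsch–Gordan coefficient, +√(4/7) ≈ +0.755929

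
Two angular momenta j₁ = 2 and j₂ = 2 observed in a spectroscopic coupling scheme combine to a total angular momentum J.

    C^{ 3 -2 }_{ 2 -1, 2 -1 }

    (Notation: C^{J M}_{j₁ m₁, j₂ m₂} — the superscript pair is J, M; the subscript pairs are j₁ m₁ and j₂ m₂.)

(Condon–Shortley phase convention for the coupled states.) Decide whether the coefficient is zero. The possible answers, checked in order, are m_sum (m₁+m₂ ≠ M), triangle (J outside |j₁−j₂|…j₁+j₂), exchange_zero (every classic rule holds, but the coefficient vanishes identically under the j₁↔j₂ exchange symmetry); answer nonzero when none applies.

m-sum: m₁+m₂ = -1+(-1) = -2, M = -2  ✓
triangle: |j₁−j₂| = 0 ≤ J = 3 ≤ j₁+j₂ = 4  ✓
exchange: j₁=j₂ and m₁=m₂, and (−1)^(j₁+j₂−J) = (−1)^1 = −1 forces ⟨j₁m₁;j₂m₂|JM⟩ = −⟨j₂m₂;j₁m₁|JM⟩ = −⟨j₁m₁;j₂m₂|JM⟩ ⇒ the coefficient vanishes identically
Racah sum check: Σ_k collapses to 0 ⇒ CG = 0

exchange_zero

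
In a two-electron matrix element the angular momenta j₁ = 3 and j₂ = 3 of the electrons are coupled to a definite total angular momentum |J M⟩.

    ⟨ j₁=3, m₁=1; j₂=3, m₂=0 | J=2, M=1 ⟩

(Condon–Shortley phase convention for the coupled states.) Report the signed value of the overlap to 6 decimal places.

+0.154303  (= +√(1/42))

√[5·4!2!2!/9! · 4!2!3!3!3!1!] = √(96/7)
  +(−1)^1/∏(1,3,1,2,1,0)! = -1/12  (running -1/12)
  +(−1)^2/∏(2,2,0,1,2,1)! = 1/8  (running 1/24)
⟨..|..⟩ = √(96/7)·(1/24) = +0.154303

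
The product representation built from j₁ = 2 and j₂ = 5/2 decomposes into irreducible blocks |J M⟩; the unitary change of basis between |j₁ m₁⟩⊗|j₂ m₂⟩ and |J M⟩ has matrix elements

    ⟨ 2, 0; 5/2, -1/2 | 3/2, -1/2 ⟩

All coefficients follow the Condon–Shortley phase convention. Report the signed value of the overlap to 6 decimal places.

-0.239046

√[4·3!1!2!/7! · 2!2!2!3!1!2!] = √(32/35)
  +(−1)^1/∏(1,2,1,1,0,1)! = -1/2  (running -1/2)
  +(−1)^2/∏(2,1,0,0,1,2)! = 1/4  (running -1/4)
⟨..|..⟩ = √(32/35)·(-1/4) = -0.239046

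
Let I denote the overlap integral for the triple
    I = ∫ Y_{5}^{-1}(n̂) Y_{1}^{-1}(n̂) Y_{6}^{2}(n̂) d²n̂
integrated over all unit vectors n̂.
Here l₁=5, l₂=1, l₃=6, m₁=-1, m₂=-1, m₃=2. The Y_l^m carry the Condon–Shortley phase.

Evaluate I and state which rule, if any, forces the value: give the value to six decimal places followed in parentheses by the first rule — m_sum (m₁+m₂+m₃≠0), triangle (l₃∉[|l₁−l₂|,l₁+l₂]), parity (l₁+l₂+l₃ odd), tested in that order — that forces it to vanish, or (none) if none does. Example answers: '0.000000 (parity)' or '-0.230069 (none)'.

Checks pass: Σm=0; 12 even; l₃=6∈[4,6].
(2·5+1)(2·1+1)(2·6+1) = 429
Δ: 0! 10! 2! / 13! → 1/858
sum: t=0:+1/14400 = 1/14400
3j²(5 1 6; 0 0 0) = Δ·Π!·Σ² = 6/143  (sign +1)
sum: t=0:+1/34560 = 1/34560
3j²(5 1 6; -1 -1 2) = Δ·Π!·Σ² = 14/429  (sign +1)
combine: 4πI² = 429·6/143·14/429 = 84/143
take √, sign +1: I = 0.21620548
No selection rule forces the value: the integral is nonzero (none).

0.216205 (none)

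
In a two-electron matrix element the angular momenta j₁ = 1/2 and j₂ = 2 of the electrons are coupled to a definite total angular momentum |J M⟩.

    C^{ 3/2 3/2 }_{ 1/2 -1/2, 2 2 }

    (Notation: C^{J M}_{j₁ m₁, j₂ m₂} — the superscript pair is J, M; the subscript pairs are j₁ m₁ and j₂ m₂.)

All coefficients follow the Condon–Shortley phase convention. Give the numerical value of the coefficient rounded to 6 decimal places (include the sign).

−√(4/5) ≈ -0.894427

j₁+j₂−J=1  J+j₁−j₂=0  J−j₁+j₂=3  j₁+j₂+J+1=5
(j₁±m₁, j₂±m₂, J±M) = (0,1,4,0,3,0)
P² = 144/5
sum k=1..1:
  [1] −1/6 = -1/6
S = -1/6
C² = P²·S² = 4/5 ; C = -0.894427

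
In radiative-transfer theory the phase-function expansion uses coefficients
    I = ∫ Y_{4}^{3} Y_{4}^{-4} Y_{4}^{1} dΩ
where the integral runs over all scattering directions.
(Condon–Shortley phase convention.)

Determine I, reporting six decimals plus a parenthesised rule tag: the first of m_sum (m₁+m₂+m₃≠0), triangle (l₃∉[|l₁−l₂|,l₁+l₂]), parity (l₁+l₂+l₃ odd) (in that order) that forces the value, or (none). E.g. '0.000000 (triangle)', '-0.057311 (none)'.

Checks pass: Σm=0; 12 even; l₃=4∈[0,8].
(2·4+1)(2·4+1)(2·4+1) = 729
Δ: 4! 4! 4! / 13! → 1/450450
sum: t=0:+1/13824 t=1:−1/216 t=2:+1/64 t=3:−1/216 t=4:+1/13824 = 5/768
3j²(4 4 4; 0 0 0) = Δ·Π!·Σ² = 18/1001  (sign +1)
sum: t=0:+1/3456 = 1/3456
3j²(4 4 4; 3 -4 1) = Δ·Π!·Σ² = 35/1287  (sign -1)
combine: 4πI² = 729·18/1001·35/1287 = 7290/20449
take √, sign -1: I = -0.16843130
No selection rule forces the value: the integral is nonzero (none).

-0.168431 (none)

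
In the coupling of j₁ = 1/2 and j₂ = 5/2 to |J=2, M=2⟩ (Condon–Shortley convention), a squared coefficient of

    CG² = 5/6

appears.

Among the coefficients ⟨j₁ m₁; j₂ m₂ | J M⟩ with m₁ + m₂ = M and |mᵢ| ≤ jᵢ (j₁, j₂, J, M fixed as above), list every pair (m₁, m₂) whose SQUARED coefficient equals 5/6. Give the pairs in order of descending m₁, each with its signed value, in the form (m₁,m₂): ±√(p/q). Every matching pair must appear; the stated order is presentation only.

(-1/2,5/2): −√(5/6)

Admissible pairs with m₁+m₂ = M = 2: (-1/2,5/2), (1/2,3/2)
  (m₁,m₂)=(1/2,3/2): CG² = 1/6, CG = +√(1/6)
  (m₁,m₂)=(-1/2,5/2): CG² = 5/6, CG = −√(5/6)   ← matches the target
Pairs with CG² = 5/6: (-1/2,5/2): −√(5/6)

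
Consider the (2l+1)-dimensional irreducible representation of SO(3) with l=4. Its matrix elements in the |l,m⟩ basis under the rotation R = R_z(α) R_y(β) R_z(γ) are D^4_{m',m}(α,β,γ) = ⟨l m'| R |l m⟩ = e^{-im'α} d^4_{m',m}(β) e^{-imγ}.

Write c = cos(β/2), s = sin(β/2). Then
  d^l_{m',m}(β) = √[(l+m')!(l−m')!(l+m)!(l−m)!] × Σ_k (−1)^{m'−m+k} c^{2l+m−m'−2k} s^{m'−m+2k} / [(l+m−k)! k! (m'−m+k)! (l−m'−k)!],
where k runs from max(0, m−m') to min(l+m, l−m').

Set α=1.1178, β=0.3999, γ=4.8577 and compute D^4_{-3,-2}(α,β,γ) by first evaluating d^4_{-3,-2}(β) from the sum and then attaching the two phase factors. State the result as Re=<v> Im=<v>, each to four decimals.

Split into d^4_{-3,-2}(β=0.3999) × two z-phases.
c=cos(0.399900/2)=0.980077, s=sin(0.399900/2)=0.198620; N=√[1·5040·2·720]=2693.993318
The bounds max(0,m−m')=1 and min(l+m,l−m')=2 give 2 terms
  k=1: (−1)^0·2693.9933/(720)·0.9801^7·0.1986^1 = +0.645517
  k=2: (−1)^1·2693.9933/(240)·0.9801^5·0.1986^3 = -0.079535
d^4_{-3,-2}(0.3999) = +0.645517 -0.079535 = +0.565982
D = (-0.977653-0.210227i)·(+0.565982)·(-0.958066-0.286548i) = +0.496035+0.272552i

Re=0.4960 Im=0.2726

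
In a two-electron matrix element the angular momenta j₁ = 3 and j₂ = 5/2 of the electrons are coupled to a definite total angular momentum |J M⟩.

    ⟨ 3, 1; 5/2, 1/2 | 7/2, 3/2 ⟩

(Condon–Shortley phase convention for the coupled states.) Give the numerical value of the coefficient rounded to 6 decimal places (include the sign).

triangle: 2!·4!·3!/10! = 288/3628800
(j±m)!: 4!·2!·3!·2!·5!·2! = 138240
prefactor² = (2J+1)·Δ·N² = 3072/35
  k=0: +1/(0!·2!·2!·3!·2!·0!) = 1/48
  k=1: −1/(1!·1!·1!·2!·3!·1!) = -1/12
  k=2: +1/(2!·0!·0!·1!·4!·2!) = 1/96
Σ = -5/96  ⇒  CG² = 3072/35·(-5/96)² = 5/21
CG = −√(5/21) = -0.487950

-0.487950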